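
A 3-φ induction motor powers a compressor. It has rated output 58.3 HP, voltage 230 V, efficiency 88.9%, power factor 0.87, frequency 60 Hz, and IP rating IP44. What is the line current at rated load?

141 A

P_out = 58.3 × 746 = 43492 W
P_in = P_out / η = 43492 / 0.889 = 48922 W
I_L = P_in / (√3·V_L·cosφ) = 48922 / (1.732 × 230 × 0.87) = 141 A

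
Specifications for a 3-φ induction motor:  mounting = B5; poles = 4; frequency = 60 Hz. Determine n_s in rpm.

n_s = 120f/p = 120×60/4 = 1800 rpm

1800 rpm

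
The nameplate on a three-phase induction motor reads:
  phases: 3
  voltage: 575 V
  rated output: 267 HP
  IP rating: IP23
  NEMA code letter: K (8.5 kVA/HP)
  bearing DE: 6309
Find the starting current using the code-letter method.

2280 A

S_LR = 8.5 × 267 = 2269.5 kVA
I_LR = S_LR/(√3·V_L) = 2269500/(1.732×575) = 2280 A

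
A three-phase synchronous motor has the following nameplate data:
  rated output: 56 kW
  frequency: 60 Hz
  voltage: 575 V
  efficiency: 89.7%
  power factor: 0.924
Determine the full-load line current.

P_out = 56 kW = 56000 W
P_in = P_out / η = 56000 / 0.897 = 62430 W
I_L = P_in / (√3·V_L·cosφ) = 62430 / (1.732 × 575 × 0.924) = 67.8 A

67.8 A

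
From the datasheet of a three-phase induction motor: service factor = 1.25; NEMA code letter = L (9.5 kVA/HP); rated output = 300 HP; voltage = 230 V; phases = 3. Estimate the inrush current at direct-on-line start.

7150 A

S_LR = 9.5 × 300 = 2850 kVA
I_LR = S_LR/(√3·V_L) = 2850000/(1.732×230) = 7150 A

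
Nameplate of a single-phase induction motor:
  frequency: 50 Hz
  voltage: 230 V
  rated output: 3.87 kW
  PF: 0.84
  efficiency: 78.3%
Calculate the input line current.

P_out = 3.87 kW = 3870 W
P_in = P_out / η = 3870 / 0.783 = 4943 W
I = P_in / (V·cosφ) = 4943 / (230 × 0.84) = 25.6 A

25.6 A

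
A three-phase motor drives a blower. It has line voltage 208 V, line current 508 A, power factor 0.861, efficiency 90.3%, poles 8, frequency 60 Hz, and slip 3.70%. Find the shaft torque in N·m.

1570 N·m

P_in = √3·V·I·cosφ = 1.732 × 208 × 508 × 0.861 = 157572 W
P_out = η·P_in = 0.903 × 157572 = 142288 W
n_s = 120×60/8 = 900 rpm; n = 900×(1−0.037) = 867 rpm
ω = 2π×867/60 = 90.79 rad/s
τ = P_out/ω = 142288/90.79 = 1570 N·m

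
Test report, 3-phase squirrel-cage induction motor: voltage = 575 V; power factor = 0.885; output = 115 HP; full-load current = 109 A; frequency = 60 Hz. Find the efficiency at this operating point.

P_out = 115 × 746 = 85790 W
P_in = √3·V_L·I_L·cosφ = 1.732 × 575 × 109 × 0.885 = 96069 W
η = P_out / P_in = 85790 / 96069 = 0.893 = 89.3%

89.3 %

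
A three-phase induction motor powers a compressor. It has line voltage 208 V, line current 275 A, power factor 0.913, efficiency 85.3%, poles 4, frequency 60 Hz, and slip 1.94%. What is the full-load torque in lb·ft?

P_in = √3·V·I·cosφ = 1.732 × 208 × 275 × 0.913 = 90451 W
P_out = η·P_in = 0.853 × 90451 = 77155 W
n_s = 120×60/4 = 1800 rpm; n = 1800×(1−0.0194) = 1765 rpm
ω = 2π×1765/60 = 184.8 rad/s
τ = P_out/ω = 77155/184.8 = 417.5 N·m
In lb·ft: 417.5/1.356 = 308 lb·ft

308 lb·ft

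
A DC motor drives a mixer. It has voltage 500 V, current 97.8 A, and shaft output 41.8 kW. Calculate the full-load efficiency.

P_out = 41.8 kW = 41800 W
P_in = V·I = 500 × 97.8 = 48900 W
η = P_out / P_in = 41800 / 48900 = 0.855 = 85.5%

85.5 %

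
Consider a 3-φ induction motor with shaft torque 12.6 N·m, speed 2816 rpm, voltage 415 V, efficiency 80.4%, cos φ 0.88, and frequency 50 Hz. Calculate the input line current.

7.31 A

ω = 2π×2816/60 = 294.9 rad/s; P_out = τω = 12.6 × 294.9 = 3716 W
P_in = P_out / η = 3716 / 0.804 = 4622 W
I_L = P_in / (√3·V_L·cosφ) = 4622 / (1.732 × 415 × 0.88) = 7.31 A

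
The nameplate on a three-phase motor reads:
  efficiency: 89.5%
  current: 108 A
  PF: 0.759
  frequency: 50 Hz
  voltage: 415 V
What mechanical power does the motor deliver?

52.7 kW

P_in = √3·V·I·cosφ = 1.732 × 415 × 108 × 0.759 = 58920 W
P_out = η·P_in = 0.895 × 58920 = 52733 W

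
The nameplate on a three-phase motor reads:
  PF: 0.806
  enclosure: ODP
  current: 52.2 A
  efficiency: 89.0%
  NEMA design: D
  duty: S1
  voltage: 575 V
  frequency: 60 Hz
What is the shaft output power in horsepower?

P_in = √3·V·I·cosφ = 1.732 × 575 × 52.2 × 0.806 = 41901 W
P_out = η·P_in = 0.89 × 41901 = 37292 W
= 37292/746 = 50 HP

50 HP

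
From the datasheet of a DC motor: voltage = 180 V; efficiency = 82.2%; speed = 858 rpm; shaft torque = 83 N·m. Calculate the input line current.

50.4 A

ω = 2π×858/60 = 89.85 rad/s; P_out = τω = 83 × 89.85 = 7458 W
P_in = P_out / η = 7458 / 0.822 = 9073 W
I = P_in / V = 9073 / 180 = 50.4 A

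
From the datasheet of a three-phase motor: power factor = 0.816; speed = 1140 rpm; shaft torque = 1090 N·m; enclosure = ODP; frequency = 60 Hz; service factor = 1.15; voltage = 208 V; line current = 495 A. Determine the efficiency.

89.4 %

ω = 2π × 1140/60 = 119.4 rad/s; P_out = τω = 1090 × 119.4 = 130146 W
P_in = √3·V_L·I_L·cosφ = 1.732 × 208 × 495 × 0.816 = 145515 W
η = P_out / P_in = 130146 / 145515 = 0.894 = 89.4%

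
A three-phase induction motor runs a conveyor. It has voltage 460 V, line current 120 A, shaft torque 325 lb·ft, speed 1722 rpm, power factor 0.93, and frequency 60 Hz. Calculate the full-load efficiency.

τ = 325 lb·ft × 1.356 = 440.7 N·m
ω = 2π × 1722/60 = 180.3 rad/s; P_out = τω = 440.7 × 180.3 = 79458 W
P_in = √3·V_L·I_L·cosφ = 1.732 × 460 × 120 × 0.93 = 88914 W
η = P_out / P_in = 79458 / 88914 = 0.894 = 89.4%

89.4 %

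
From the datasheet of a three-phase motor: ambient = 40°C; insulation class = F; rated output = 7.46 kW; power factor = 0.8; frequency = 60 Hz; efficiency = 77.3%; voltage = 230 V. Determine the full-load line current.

P_out = 7.46 kW = 7460 W
P_in = P_out / η = 7460 / 0.773 = 9651 W
I_L = P_in / (√3·V_L·cosφ) = 9651 / (1.732 × 230 × 0.8) = 30.3 A

30.3 A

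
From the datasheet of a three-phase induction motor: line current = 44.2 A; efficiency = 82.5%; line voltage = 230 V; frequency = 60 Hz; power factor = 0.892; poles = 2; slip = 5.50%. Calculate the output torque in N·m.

36.4 N·m

P_in = √3·V·I·cosφ = 1.732 × 230 × 44.2 × 0.892 = 15706 W
P_out = η·P_in = 0.825 × 15706 = 12957 W
n_s = 120×60/2 = 3600 rpm; n = 3600×(1−0.055) = 3402 rpm
ω = 2π×3402/60 = 356.3 rad/s
τ = P_out/ω = 12957/356.3 = 36.4 N·m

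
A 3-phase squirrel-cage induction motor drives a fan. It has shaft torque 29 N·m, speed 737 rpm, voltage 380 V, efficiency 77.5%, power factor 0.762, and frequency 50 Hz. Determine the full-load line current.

ω = 2π×737/60 = 77.18 rad/s; P_out = τω = 29 × 77.18 = 2238 W
P_in = P_out / η = 2238 / 0.775 = 2888 W
I_L = P_in / (√3·V_L·cosφ) = 2888 / (1.732 × 380 × 0.762) = 5.76 A

5.76 A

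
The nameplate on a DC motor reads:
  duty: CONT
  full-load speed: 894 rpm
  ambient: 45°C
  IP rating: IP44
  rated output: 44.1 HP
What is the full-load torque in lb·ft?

P_out = 44.1 × 746 = 32899 W
ω = 2π × 894/60 = 93.62 rad/s
τ = P_out/ω = 32899/93.62 = 351.4 N·m
In lb·ft: 351.4/1.356 = 259 lb·ft

259 lb·ft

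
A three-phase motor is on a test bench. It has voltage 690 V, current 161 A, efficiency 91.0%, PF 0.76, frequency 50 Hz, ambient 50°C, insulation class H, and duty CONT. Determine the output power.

P_in = √3·V·I·cosφ = 1.732 × 690 × 161 × 0.76 = 146230 W
P_out = η·P_in = 0.91 × 146230 = 133069 W

133 kW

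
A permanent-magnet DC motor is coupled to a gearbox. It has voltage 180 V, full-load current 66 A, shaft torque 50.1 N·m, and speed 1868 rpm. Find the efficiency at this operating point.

82.5 %

ω = 2π × 1868/60 = 195.6 rad/s; P_out = τω = 50.1 × 195.6 = 9800 W
P_in = V·I = 180 × 66 = 11880 W
η = P_out / P_in = 9800 / 11880 = 0.825 = 82.5%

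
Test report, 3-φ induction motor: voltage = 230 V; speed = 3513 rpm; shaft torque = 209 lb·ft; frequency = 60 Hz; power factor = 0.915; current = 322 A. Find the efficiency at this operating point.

88.8 %

τ = 209 lb·ft × 1.356 = 283.4 N·m
ω = 2π × 3513/60 = 367.9 rad/s; P_out = τω = 283.4 × 367.9 = 104263 W
P_in = √3·V_L·I_L·cosφ = 1.732 × 230 × 322 × 0.915 = 117369 W
η = P_out / P_in = 104263 / 117369 = 0.888 = 88.8%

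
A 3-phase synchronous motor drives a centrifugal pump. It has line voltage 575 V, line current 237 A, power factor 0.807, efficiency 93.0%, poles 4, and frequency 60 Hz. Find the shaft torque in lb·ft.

P_in = √3·V·I·cosφ = 1.732 × 575 × 237 × 0.807 = 190475 W
P_out = η·P_in = 0.93 × 190475 = 177142 W
n = n_s = 120×60/4 = 1800 rpm (synchronous)
ω = 2π×1800/60 = 188.5 rad/s
τ = P_out/ω = 177142/188.5 = 939.7 N·m
In lb·ft: 939.7/1.356 = 693 lb·ft

693 lb·ft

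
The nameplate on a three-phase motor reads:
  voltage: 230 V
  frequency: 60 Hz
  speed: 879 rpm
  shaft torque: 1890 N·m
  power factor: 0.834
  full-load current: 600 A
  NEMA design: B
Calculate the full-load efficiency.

ω = 2π × 879/60 = 92.05 rad/s; P_out = τω = 1890 × 92.05 = 173975 W
P_in = √3·V_L·I_L·cosφ = 1.732 × 230 × 600 × 0.834 = 199339 W
η = P_out / P_in = 173975 / 199339 = 0.873 = 87.3%

87.3 %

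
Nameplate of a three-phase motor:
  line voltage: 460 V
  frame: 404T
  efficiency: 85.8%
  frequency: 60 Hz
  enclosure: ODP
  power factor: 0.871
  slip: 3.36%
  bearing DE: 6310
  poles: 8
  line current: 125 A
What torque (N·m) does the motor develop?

P_in = √3·V·I·cosφ = 1.732 × 460 × 125 × 0.871 = 86743 W
P_out = η·P_in = 0.858 × 86743 = 74425 W
n_s = 120×60/8 = 900 rpm; n = 900×(1−0.0336) = 870 rpm
ω = 2π×870/60 = 91.11 rad/s
τ = P_out/ω = 74425/91.11 = 817 N·m

817 N·m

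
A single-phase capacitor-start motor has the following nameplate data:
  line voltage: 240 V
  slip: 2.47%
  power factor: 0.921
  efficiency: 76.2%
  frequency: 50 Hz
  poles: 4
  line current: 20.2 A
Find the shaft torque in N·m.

22.2 N·m

P_in = V·I·cosφ = 240 × 20.2 × 0.921 = 4465 W
P_out = η·P_in = 0.762 × 4465 = 3402 W
n_s = 120×50/4 = 1500 rpm; n = 1500×(1−0.0247) = 1463 rpm
ω = 2π×1463/60 = 153.2 rad/s
τ = P_out/ω = 3402/153.2 = 22.2 N·m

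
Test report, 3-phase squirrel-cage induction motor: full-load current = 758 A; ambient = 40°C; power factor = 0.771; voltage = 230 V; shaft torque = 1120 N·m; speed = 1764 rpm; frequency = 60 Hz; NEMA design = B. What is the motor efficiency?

ω = 2π × 1764/60 = 184.7 rad/s; P_out = τω = 1120 × 184.7 = 206864 W
P_in = √3·V_L·I_L·cosφ = 1.732 × 230 × 758 × 0.771 = 232809 W
η = P_out / P_in = 206864 / 232809 = 0.889 = 88.9%

88.9 %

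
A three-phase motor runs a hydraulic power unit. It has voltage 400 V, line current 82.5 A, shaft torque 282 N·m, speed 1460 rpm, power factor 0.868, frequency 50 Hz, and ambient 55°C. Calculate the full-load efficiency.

ω = 2π × 1460/60 = 152.9 rad/s; P_out = τω = 282 × 152.9 = 43118 W
P_in = √3·V_L·I_L·cosφ = 1.732 × 400 × 82.5 × 0.868 = 49611 W
η = P_out / P_in = 43118 / 49611 = 0.869 = 86.9%

86.9 %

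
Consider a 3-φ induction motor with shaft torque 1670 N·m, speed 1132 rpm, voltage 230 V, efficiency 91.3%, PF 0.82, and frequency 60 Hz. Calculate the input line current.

ω = 2π×1132/60 = 118.5 rad/s; P_out = τω = 1670 × 118.5 = 197895 W
P_in = P_out / η = 197895 / 0.913 = 216752 W
I_L = P_in / (√3·V_L·cosφ) = 216752 / (1.732 × 230 × 0.82) = 664 A

664 A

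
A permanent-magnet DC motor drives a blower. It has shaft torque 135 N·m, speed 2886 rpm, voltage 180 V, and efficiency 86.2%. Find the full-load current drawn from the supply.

263 A

ω = 2π×2886/60 = 302.2 rad/s; P_out = τω = 135 × 302.2 = 40797 W
P_in = P_out / η = 40797 / 0.862 = 47328 W
I = P_in / V = 47328 / 180 = 263 A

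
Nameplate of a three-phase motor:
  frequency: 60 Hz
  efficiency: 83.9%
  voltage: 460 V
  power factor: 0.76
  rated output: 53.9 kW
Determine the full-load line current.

106 A

P_out = 53.9 kW = 53900 W
P_in = P_out / η = 53900 / 0.839 = 64243 W
I_L = P_in / (√3·V_L·cosφ) = 64243 / (1.732 × 460 × 0.76) = 106 A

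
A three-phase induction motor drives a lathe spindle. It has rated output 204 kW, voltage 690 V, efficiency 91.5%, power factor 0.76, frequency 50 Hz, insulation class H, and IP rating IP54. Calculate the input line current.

P_out = 204 kW = 204000 W
P_in = P_out / η = 204000 / 0.915 = 222951 W
I_L = P_in / (√3·V_L·cosφ) = 222951 / (1.732 × 690 × 0.76) = 245 A

245 A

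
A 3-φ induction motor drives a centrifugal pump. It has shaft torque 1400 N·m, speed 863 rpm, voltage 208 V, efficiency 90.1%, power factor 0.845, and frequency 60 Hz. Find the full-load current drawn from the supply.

ω = 2π×863/60 = 90.37 rad/s; P_out = τω = 1400 × 90.37 = 126518 W
P_in = P_out / η = 126518 / 0.901 = 140420 W
I_L = P_in / (√3·V_L·cosφ) = 140420 / (1.732 × 208 × 0.845) = 461 A

461 A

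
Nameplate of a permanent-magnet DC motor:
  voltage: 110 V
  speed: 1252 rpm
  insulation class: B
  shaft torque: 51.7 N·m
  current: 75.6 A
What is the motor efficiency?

ω = 2π × 1252/60 = 131.1 rad/s; P_out = τω = 51.7 × 131.1 = 6778 W
P_in = V·I = 110 × 75.6 = 8316 W
η = P_out / P_in = 6778 / 8316 = 0.815 = 81.5%

81.5 %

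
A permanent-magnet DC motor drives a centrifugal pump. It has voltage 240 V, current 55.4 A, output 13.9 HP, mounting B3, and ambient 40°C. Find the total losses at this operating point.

2.93 kW

P_in = V·I = 240×55.4 = 13296 W
P_out = 13.9×746 = 10369 W
Losses = P_in − P_out = 13296 − 10369 = 2927 W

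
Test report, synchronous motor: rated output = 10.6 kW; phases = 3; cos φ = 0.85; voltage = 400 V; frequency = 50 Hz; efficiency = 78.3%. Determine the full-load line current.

23 A

P_out = 10.6 kW = 10600 W
P_in = P_out / η = 10600 / 0.783 = 13538 W
I_L = P_in / (√3·V_L·cosφ) = 13538 / (1.732 × 400 × 0.85) = 23 A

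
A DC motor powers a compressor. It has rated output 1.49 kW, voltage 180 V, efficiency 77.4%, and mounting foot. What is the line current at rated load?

P_out = 1.49 kW = 1490 W
P_in = P_out / η = 1490 / 0.774 = 1925 W
I = P_in / V = 1925 / 180 = 10.7 A

10.7 A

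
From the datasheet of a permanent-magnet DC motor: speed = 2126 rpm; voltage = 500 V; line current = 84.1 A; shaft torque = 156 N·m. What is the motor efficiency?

82.6 %

ω = 2π × 2126/60 = 222.6 rad/s; P_out = τω = 156 × 222.6 = 34726 W
P_in = V·I = 500 × 84.1 = 42050 W
η = P_out / P_in = 34726 / 42050 = 0.826 = 82.6%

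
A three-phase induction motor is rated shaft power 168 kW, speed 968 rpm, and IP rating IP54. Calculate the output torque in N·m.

1660 N·m

ω = 2π × 968/60 = 101.4 rad/s
τ = P/ω = 168000/101.4 = 1660 N·m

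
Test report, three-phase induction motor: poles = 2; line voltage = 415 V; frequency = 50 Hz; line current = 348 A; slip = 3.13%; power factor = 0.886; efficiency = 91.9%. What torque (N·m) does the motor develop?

669 N·m

P_in = √3·V·I·cosφ = 1.732 × 415 × 348 × 0.886 = 221620 W
P_out = η·P_in = 0.919 × 221620 = 203669 W
n_s = 120×50/2 = 3000 rpm; n = 3000×(1−0.0313) = 2906 rpm
ω = 2π×2906/60 = 304.3 rad/s
τ = P_out/ω = 203669/304.3 = 669 N·m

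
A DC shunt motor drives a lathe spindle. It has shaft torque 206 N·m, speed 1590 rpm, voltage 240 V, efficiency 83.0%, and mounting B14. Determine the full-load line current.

172 A

ω = 2π×1590/60 = 166.5 rad/s; P_out = τω = 206 × 166.5 = 34299 W
P_in = P_out / η = 34299 / 0.830 = 41324 W
I = P_in / V = 41324 / 240 = 172 A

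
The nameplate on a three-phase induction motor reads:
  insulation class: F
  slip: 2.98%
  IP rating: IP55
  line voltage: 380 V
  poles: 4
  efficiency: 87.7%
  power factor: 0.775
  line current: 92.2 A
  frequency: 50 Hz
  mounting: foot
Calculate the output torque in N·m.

P_in = √3·V·I·cosφ = 1.732 × 380 × 92.2 × 0.775 = 47029 W
P_out = η·P_in = 0.877 × 47029 = 41244 W
n_s = 120×50/4 = 1500 rpm; n = 1500×(1−0.0298) = 1455 rpm
ω = 2π×1455/60 = 152.4 rad/s
τ = P_out/ω = 41244/152.4 = 271 N·m

271 N·m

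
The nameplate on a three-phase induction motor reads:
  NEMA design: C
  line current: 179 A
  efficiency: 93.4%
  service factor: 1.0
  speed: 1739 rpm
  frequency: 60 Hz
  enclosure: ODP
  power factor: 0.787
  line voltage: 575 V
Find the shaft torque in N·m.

720 N·m

P_in = √3·V·I·cosφ = 1.732 × 575 × 179 × 0.787 = 140295 W
P_out = η·P_in = 0.934 × 140295 = 131036 W
n = 1739 rpm
ω = 2π×1739/60 = 182.1 rad/s
τ = P_out/ω = 131036/182.1 = 720 N·m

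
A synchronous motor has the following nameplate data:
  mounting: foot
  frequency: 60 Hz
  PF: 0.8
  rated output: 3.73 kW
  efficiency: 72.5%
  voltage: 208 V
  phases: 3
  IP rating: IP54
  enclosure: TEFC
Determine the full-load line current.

P_out = 3.73 kW = 3730 W
P_in = P_out / η = 3730 / 0.725 = 5145 W
I_L = P_in / (√3·V_L·cosφ) = 5145 / (1.732 × 208 × 0.8) = 17.9 A

17.9 A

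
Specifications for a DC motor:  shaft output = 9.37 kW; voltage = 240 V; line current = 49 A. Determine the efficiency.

P_out = 9.37 kW = 9370 W
P_in = V·I = 240 × 49 = 11760 W
η = P_out / P_in = 9370 / 11760 = 0.797 = 79.7%

79.7 %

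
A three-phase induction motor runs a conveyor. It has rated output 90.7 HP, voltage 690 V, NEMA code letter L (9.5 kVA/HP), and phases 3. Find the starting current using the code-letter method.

721 A

S_LR = 9.5 × 90.7 = 861.65 kVA
I_LR = S_LR/(√3·V_L) = 861650/(1.732×690) = 721 A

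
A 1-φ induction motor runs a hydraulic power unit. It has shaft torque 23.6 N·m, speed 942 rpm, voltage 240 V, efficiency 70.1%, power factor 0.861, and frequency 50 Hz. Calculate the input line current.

16.1 A

ω = 2π×942/60 = 98.65 rad/s; P_out = τω = 23.6 × 98.65 = 2328 W
P_in = P_out / η = 2328 / 0.701 = 3321 W
I = P_in / (V·cosφ) = 3321 / (240 × 0.861) = 16.1 A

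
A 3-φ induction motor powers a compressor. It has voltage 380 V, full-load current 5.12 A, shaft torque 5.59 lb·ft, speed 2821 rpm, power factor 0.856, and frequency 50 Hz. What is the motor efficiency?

τ = 5.59 lb·ft × 1.356 = 7.58 N·m
ω = 2π × 2821/60 = 295.4 rad/s; P_out = τω = 7.58 × 295.4 = 2239 W
P_in = √3·V_L·I_L·cosφ = 1.732 × 380 × 5.12 × 0.856 = 2885 W
η = P_out / P_in = 2239 / 2885 = 0.776 = 77.6%

77.6 %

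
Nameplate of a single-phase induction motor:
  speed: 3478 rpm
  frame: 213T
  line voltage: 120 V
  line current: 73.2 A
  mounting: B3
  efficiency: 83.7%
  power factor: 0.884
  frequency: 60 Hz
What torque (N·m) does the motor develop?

17.8 N·m

P_in = V·I·cosφ = 120 × 73.2 × 0.884 = 7765 W
P_out = η·P_in = 0.837 × 7765 = 6499 W
n = 3478 rpm
ω = 2π×3478/60 = 364.2 rad/s
τ = P_out/ω = 6499/364.2 = 17.8 N·m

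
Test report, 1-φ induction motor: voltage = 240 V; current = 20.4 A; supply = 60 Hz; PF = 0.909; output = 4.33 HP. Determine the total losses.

P_in = V·I·cosφ = 240×20.4×0.909 = 4450 W
P_out = 4.33×746 = 3230 W
Losses = P_in − P_out = 4450 − 3230 = 1220 W

1.22 kW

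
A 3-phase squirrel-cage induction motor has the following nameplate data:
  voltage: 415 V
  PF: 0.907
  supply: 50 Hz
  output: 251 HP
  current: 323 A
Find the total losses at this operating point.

P_in = √3·V·I·cosφ = 1.732×415×323×0.907 = 210575 W
P_out = 251×746 = 187246 W
Losses = P_in − P_out = 210575 − 187246 = 23329 W

23.3 kW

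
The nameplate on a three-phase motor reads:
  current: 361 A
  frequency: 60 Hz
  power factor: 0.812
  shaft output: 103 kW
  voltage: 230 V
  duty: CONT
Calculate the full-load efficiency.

P_out = 103 kW = 103000 W
P_in = √3·V_L·I_L·cosφ = 1.732 × 230 × 361 × 0.812 = 116772 W
η = P_out / P_in = 103000 / 116772 = 0.882 = 88.2%

88.2 %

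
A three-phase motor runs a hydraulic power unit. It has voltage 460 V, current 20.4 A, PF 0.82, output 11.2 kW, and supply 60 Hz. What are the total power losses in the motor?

2.13 kW

P_in = √3·V·I·cosφ = 1.732×460×20.4×0.82 = 13328 W
P_out = 11200 W
Losses = P_in − P_out = 13328 − 11200 = 2128 W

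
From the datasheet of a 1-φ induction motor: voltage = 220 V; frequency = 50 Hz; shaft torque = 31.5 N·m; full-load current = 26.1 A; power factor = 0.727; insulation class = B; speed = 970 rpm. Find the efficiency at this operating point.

76.7 %

ω = 2π × 970/60 = 101.6 rad/s; P_out = τω = 31.5 × 101.6 = 3200 W
P_in = V·I·cosφ = 220 × 26.1 × 0.727 = 4174 W
η = P_out / P_in = 3200 / 4174 = 0.767 = 76.7%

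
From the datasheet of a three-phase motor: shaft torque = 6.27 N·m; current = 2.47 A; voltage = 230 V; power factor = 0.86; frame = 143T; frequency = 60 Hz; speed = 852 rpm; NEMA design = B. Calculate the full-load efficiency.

ω = 2π × 852/60 = 89.22 rad/s; P_out = τω = 6.27 × 89.22 = 559 W
P_in = √3·V_L·I_L·cosφ = 1.732 × 230 × 2.47 × 0.86 = 846 W
η = P_out / P_in = 559 / 846 = 0.661 = 66.1%

66.1 %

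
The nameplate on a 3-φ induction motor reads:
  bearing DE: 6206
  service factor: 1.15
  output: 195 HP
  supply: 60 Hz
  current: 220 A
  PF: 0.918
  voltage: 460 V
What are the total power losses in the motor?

15400 W

P_in = √3·V·I·cosφ = 1.732×460×220×0.918 = 160906 W
P_out = 195×746 = 145470 W
Losses = P_in − P_out = 160906 − 145470 = 15436 W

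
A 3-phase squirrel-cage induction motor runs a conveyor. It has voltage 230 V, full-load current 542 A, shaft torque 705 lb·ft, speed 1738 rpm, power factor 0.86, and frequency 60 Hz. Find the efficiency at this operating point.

93.7 %

τ = 705 lb·ft × 1.356 = 956 N·m
ω = 2π × 1738/60 = 182 rad/s; P_out = τω = 956 × 182 = 173992 W
P_in = √3·V_L·I_L·cosφ = 1.732 × 230 × 542 × 0.86 = 185684 W
η = P_out / P_in = 173992 / 185684 = 0.937 = 93.7%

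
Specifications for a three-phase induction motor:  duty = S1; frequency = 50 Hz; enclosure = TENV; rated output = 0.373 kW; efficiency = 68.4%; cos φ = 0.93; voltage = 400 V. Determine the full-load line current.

P_out = 0.373 kW = 373 W
P_in = P_out / η = 373 / 0.684 = 545 W
I_L = P_in / (√3·V_L·cosφ) = 545 / (1.732 × 400 × 0.93) = 0.846 A

0.846 A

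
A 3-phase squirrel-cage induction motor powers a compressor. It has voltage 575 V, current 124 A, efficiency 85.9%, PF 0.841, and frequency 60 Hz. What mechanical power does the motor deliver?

89.2 kW

P_in = √3·V·I·cosφ = 1.732 × 575 × 124 × 0.841 = 103856 W
P_out = η·P_in = 0.859 × 103856 = 89212 W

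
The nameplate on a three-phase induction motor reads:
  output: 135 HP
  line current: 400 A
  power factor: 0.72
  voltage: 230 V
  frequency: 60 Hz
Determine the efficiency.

87.8 %

P_out = 135 × 746 = 100710 W
P_in = √3·V_L·I_L·cosφ = 1.732 × 230 × 400 × 0.72 = 114728 W
η = P_out / P_in = 100710 / 114728 = 0.878 = 87.8%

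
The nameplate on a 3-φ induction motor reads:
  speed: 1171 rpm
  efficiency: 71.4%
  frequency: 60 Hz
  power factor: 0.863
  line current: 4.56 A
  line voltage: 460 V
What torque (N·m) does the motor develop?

18.3 N·m

P_in = √3·V·I·cosφ = 1.732 × 460 × 4.56 × 0.863 = 3135 W
P_out = η·P_in = 0.714 × 3135 = 2238 W
n = 1171 rpm
ω = 2π×1171/60 = 122.6 rad/s
τ = P_out/ω = 2238/122.6 = 18.3 N·m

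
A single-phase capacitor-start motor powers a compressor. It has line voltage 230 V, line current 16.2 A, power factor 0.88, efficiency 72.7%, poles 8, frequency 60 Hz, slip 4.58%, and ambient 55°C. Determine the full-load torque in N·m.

P_in = V·I·cosφ = 230 × 16.2 × 0.88 = 3279 W
P_out = η·P_in = 0.727 × 3279 = 2384 W
n_s = 120×60/8 = 900 rpm; n = 900×(1−0.0458) = 859 rpm
ω = 2π×859/60 = 89.95 rad/s
τ = P_out/ω = 2384/89.95 = 26.5 N·m

26.5 N·m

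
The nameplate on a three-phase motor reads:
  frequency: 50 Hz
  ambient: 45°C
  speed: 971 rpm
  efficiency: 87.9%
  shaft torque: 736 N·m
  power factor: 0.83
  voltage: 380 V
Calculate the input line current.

ω = 2π×971/60 = 101.7 rad/s; P_out = τω = 736 × 101.7 = 74851 W
P_in = P_out / η = 74851 / 0.879 = 85155 W
I_L = P_in / (√3·V_L·cosφ) = 85155 / (1.732 × 380 × 0.83) = 156 A

156 A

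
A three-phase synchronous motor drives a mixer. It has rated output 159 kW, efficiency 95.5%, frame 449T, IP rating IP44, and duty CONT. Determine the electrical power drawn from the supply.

166 kW

P_out = 159000 W
P_in = P_out/η = 159000/0.955 = 166492 W = 166 kW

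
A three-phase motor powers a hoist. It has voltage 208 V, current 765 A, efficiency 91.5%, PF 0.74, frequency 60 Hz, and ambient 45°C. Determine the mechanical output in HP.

250 HP

P_in = √3·V·I·cosφ = 1.732 × 208 × 765 × 0.74 = 203941 W
P_out = η·P_in = 0.915 × 203941 = 186606 W
= 186606/746 = 250 HP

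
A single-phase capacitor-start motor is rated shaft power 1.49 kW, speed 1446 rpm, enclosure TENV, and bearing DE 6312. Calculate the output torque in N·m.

9.84 N·m

ω = 2π × 1446/60 = 151.4 rad/s
τ = P/ω = 1490/151.4 = 9.84 N·m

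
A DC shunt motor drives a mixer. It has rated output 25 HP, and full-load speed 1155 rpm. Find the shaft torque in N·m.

P_out = 25 × 746 = 18650 W
ω = 2π × 1155/60 = 121 rad/s
τ = P_out/ω = 18650/121 = 154 N·m

154 N·m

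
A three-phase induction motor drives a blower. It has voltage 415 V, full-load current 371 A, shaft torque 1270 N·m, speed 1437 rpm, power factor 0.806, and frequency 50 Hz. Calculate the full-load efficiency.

ω = 2π × 1437/60 = 150.5 rad/s; P_out = τω = 1270 × 150.5 = 191135 W
P_in = √3·V_L·I_L·cosφ = 1.732 × 415 × 371 × 0.806 = 214934 W
η = P_out / P_in = 191135 / 214934 = 0.889 = 88.9%

88.9 %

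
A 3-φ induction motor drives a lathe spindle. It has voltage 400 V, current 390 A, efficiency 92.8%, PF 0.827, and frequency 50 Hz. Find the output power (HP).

P_in = √3·V·I·cosφ = 1.732 × 400 × 390 × 0.827 = 223449 W
P_out = η·P_in = 0.928 × 223449 = 207361 W
= 207361/746 = 278 HP

278 HP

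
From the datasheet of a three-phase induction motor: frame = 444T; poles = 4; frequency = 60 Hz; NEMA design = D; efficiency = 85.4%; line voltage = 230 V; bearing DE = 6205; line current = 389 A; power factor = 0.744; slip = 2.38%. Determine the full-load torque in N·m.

535 N·m

P_in = √3·V·I·cosφ = 1.732 × 230 × 389 × 0.744 = 115292 W
P_out = η·P_in = 0.854 × 115292 = 98459 W
n_s = 120×60/4 = 1800 rpm; n = 1800×(1−0.0238) = 1757 rpm
ω = 2π×1757/60 = 184 rad/s
τ = P_out/ω = 98459/184 = 535 N·m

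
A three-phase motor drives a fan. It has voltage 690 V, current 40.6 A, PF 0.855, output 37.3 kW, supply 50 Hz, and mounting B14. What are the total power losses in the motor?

4.19 kW

P_in = √3·V·I·cosφ = 1.732×690×40.6×0.855 = 41485 W
P_out = 37300 W
Losses = P_in − P_out = 41485 − 37300 = 4185 W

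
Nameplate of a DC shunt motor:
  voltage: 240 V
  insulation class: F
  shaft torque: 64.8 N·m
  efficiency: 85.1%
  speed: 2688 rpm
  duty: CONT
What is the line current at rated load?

89.3 A

ω = 2π×2688/60 = 281.5 rad/s; P_out = τω = 64.8 × 281.5 = 18241 W
P_in = P_out / η = 18241 / 0.851 = 21435 W
I = P_in / V = 21435 / 240 = 89.3 A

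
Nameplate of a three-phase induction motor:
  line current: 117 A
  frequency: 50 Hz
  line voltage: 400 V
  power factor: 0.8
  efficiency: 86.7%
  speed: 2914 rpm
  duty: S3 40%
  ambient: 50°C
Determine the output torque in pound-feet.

136 lb·ft

P_in = √3·V·I·cosφ = 1.732 × 400 × 117 × 0.8 = 64846 W
P_out = η·P_in = 0.867 × 64846 = 56221 W
n = 2914 rpm
ω = 2π×2914/60 = 305.2 rad/s
τ = P_out/ω = 56221/305.2 = 184.2 N·m
In lb·ft: 184.2/1.356 = 136 lb·ft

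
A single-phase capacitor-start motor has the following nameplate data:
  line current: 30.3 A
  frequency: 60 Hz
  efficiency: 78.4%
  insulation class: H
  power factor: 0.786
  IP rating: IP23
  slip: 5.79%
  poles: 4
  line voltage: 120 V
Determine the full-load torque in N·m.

P_in = V·I·cosφ = 120 × 30.3 × 0.786 = 2858 W
P_out = η·P_in = 0.784 × 2858 = 2241 W
n_s = 120×60/4 = 1800 rpm; n = 1800×(1−0.0579) = 1696 rpm
ω = 2π×1696/60 = 177.6 rad/s
τ = P_out/ω = 2241/177.6 = 12.6 N·m

12.6 N·m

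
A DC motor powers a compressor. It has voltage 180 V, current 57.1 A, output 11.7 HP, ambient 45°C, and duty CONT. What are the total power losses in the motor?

P_in = V·I = 180×57.1 = 10278 W
P_out = 11.7×746 = 8728 W
Losses = P_in − P_out = 10278 − 8728 = 1550 W

1.55 kW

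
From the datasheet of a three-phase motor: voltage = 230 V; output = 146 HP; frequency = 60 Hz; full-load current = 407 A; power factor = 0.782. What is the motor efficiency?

85.9 %

P_out = 146 × 746 = 108916 W
P_in = √3·V_L·I_L·cosφ = 1.732 × 230 × 407 × 0.782 = 126788 W
η = P_out / P_in = 108916 / 126788 = 0.859 = 85.9%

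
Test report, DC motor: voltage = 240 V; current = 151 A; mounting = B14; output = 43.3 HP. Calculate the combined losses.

3940 W

P_in = V·I = 240×151 = 36240 W
P_out = 43.3×746 = 32302 W
Losses = P_in − P_out = 36240 − 32302 = 3938 W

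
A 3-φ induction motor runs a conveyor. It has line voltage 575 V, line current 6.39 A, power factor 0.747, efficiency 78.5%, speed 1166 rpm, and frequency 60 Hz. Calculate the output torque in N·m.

P_in = √3·V·I·cosφ = 1.732 × 575 × 6.39 × 0.747 = 4754 W
P_out = η·P_in = 0.785 × 4754 = 3732 W
n = 1166 rpm
ω = 2π×1166/60 = 122.1 rad/s
τ = P_out/ω = 3732/122.1 = 30.6 N·m

30.6 N·m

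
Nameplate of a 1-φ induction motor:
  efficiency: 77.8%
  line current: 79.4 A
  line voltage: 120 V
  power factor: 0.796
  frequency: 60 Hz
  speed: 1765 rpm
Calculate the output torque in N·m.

31.9 N·m

P_in = V·I·cosφ = 120 × 79.4 × 0.796 = 7584 W
P_out = η·P_in = 0.778 × 7584 = 5900 W
n = 1765 rpm
ω = 2π×1765/60 = 184.8 rad/s
τ = P_out/ω = 5900/184.8 = 31.9 N·m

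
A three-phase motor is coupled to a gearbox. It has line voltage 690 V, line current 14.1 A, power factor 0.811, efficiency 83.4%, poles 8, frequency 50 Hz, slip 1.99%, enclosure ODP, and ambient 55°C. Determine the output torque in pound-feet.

P_in = √3·V·I·cosφ = 1.732 × 690 × 14.1 × 0.811 = 13666 W
P_out = η·P_in = 0.834 × 13666 = 11397 W
n_s = 120×50/8 = 750 rpm; n = 750×(1−0.0199) = 735 rpm
ω = 2π×735/60 = 76.97 rad/s
τ = P_out/ω = 11397/76.97 = 148.1 N·m
In lb·ft: 148.1/1.356 = 109 lb·ft

109 lb·ft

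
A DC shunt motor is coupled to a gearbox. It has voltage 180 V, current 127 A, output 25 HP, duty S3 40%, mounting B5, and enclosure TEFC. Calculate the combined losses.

P_in = V·I = 180×127 = 22860 W
P_out = 25×746 = 18650 W
Losses = P_in − P_out = 22860 − 18650 = 4210 W

4210 W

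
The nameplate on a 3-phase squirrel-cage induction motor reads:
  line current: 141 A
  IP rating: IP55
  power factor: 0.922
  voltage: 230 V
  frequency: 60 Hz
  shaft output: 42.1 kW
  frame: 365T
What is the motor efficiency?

P_out = 42.1 kW = 42100 W
P_in = √3·V_L·I_L·cosφ = 1.732 × 230 × 141 × 0.922 = 51788 W
η = P_out / P_in = 42100 / 51788 = 0.813 = 81.3%

81.3 %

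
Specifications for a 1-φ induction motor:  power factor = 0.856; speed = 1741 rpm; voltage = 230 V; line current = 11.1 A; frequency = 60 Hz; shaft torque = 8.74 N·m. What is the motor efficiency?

ω = 2π × 1741/60 = 182.3 rad/s; P_out = τω = 8.74 × 182.3 = 1593 W
P_in = V·I·cosφ = 230 × 11.1 × 0.856 = 2185 W
η = P_out / P_in = 1593 / 2185 = 0.729 = 72.9%

72.9 %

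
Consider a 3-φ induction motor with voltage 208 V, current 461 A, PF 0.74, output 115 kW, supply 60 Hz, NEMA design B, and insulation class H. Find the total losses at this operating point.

7900 W

P_in = √3·V·I·cosφ = 1.732×208×461×0.74 = 122898 W
P_out = 115000 W
Losses = P_in − P_out = 122898 − 115000 = 7898 W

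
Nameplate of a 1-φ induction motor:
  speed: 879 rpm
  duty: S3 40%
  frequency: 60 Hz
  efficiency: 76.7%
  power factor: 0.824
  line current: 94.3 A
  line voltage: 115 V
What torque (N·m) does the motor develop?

74.5 N·m

P_in = V·I·cosφ = 115 × 94.3 × 0.824 = 8936 W
P_out = η·P_in = 0.767 × 8936 = 6854 W
n = 879 rpm
ω = 2π×879/60 = 92.05 rad/s
τ = P_out/ω = 6854/92.05 = 74.5 N·m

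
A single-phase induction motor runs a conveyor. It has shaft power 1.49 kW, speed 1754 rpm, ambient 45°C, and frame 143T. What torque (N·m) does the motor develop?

8.11 N·m

ω = 2π × 1754/60 = 183.7 rad/s
τ = P/ω = 1490/183.7 = 8.11 N·m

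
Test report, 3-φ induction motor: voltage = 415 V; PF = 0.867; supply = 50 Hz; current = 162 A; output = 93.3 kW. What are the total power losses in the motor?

P_in = √3·V·I·cosφ = 1.732×415×162×0.867 = 100956 W
P_out = 93300 W
Losses = P_in − P_out = 100956 − 93300 = 7656 W

7660 W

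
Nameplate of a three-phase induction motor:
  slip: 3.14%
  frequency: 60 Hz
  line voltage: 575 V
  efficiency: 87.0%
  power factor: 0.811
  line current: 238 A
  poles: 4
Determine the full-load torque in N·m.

P_in = √3·V·I·cosφ = 1.732 × 575 × 238 × 0.811 = 192227 W
P_out = η·P_in = 0.87 × 192227 = 167237 W
n_s = 120×60/4 = 1800 rpm; n = 1800×(1−0.0314) = 1743 rpm
ω = 2π×1743/60 = 182.5 rad/s
τ = P_out/ω = 167237/182.5 = 916 N·m

916 N·m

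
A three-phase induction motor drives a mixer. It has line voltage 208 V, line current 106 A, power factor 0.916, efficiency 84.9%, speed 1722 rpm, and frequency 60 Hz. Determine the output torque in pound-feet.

P_in = √3·V·I·cosφ = 1.732 × 208 × 106 × 0.916 = 34979 W
P_out = η·P_in = 0.849 × 34979 = 29697 W
n = 1722 rpm
ω = 2π×1722/60 = 180.3 rad/s
τ = P_out/ω = 29697/180.3 = 164.7 N·m
In lb·ft: 164.7/1.356 = 121 lb·ft

121 lb·ft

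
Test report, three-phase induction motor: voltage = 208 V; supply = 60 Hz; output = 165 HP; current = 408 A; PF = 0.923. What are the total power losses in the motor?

P_in = √3·V·I·cosφ = 1.732×208×408×0.923 = 135667 W
P_out = 165×746 = 123090 W
Losses = P_in − P_out = 135667 − 123090 = 12577 W

12.6 kW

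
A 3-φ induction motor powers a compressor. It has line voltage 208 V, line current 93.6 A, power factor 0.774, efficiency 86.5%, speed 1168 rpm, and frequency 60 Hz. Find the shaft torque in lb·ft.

136 lb·ft

P_in = √3·V·I·cosφ = 1.732 × 208 × 93.6 × 0.774 = 26099 W
P_out = η·P_in = 0.865 × 26099 = 22576 W
n = 1168 rpm
ω = 2π×1168/60 = 122.3 rad/s
τ = P_out/ω = 22576/122.3 = 184.6 N·m
In lb·ft: 184.6/1.356 = 136 lb·ft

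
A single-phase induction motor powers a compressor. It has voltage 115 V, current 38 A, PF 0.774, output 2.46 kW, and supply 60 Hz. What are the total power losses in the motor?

P_in = V·I·cosφ = 115×38×0.774 = 3382 W
P_out = 2460 W
Losses = P_in − P_out = 3382 − 2460 = 922 W

922 W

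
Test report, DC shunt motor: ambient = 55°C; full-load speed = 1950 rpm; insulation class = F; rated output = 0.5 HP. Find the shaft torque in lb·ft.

P_out = 0.5 × 746 = 373 W
ω = 2π × 1950/60 = 204.2 rad/s
τ = P_out/ω = 373/204.2 = 1.827 N·m
In lb·ft: 1.827/1.356 = 1.35 lb·ft

1.35 lb·ft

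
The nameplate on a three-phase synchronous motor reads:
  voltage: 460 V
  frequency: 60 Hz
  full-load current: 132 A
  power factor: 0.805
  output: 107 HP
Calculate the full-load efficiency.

94.3 %

P_out = 107 × 746 = 79822 W
P_in = √3·V_L·I_L·cosφ = 1.732 × 460 × 132 × 0.805 = 84659 W
η = P_out / P_in = 79822 / 84659 = 0.943 = 94.3%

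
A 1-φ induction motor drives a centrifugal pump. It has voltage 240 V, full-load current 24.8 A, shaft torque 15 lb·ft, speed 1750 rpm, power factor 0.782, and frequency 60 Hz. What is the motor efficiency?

τ = 15 lb·ft × 1.356 = 20.34 N·m
ω = 2π × 1750/60 = 183.3 rad/s; P_out = τω = 20.34 × 183.3 = 3728 W
P_in = V·I·cosφ = 240 × 24.8 × 0.782 = 4654 W
η = P_out / P_in = 3728 / 4654 = 0.801 = 80.1%

80.1 %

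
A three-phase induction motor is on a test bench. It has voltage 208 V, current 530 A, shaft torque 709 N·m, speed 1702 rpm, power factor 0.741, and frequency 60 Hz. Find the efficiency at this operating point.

ω = 2π × 1702/60 = 178.2 rad/s; P_out = τω = 709 × 178.2 = 126344 W
P_in = √3·V_L·I_L·cosφ = 1.732 × 208 × 530 × 0.741 = 141483 W
η = P_out / P_in = 126344 / 141483 = 0.893 = 89.3%

89.3 %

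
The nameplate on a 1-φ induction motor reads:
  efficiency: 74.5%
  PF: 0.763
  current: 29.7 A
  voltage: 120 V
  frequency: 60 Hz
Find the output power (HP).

P_in = V·I·cosφ = 120 × 29.7 × 0.763 = 2719 W
P_out = η·P_in = 0.745 × 2719 = 2026 W
= 2026/746 = 2.72 HP

2.72 HP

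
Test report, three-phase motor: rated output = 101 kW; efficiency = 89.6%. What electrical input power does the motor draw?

P_out = 101000 W
P_in = P_out/η = 101000/0.896 = 112723 W = 113 kW

113 kW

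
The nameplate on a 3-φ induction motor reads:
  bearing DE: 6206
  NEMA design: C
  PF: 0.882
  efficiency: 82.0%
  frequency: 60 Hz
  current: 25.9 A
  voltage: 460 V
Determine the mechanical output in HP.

P_in = √3·V·I·cosφ = 1.732 × 460 × 25.9 × 0.882 = 18200 W
P_out = η·P_in = 0.82 × 18200 = 14924 W
= 14924/746 = 20 HP

20 HP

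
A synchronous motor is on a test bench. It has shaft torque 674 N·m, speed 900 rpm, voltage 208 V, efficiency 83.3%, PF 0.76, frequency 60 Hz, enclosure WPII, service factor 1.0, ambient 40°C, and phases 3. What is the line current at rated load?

279 A

ω = 2π×900/60 = 94.25 rad/s; P_out = τω = 674 × 94.25 = 63525 W
P_in = P_out / η = 63525 / 0.833 = 76261 W
I_L = P_in / (√3·V_L·cosφ) = 76261 / (1.732 × 208 × 0.76) = 279 A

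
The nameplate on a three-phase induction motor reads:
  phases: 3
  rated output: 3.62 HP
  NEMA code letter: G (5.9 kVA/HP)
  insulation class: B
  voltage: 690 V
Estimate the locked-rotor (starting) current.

17.9 A

S_LR = 5.9 × 3.62 = 21.358 kVA
I_LR = S_LR/(√3·V_L) = 21358/(1.732×690) = 17.9 A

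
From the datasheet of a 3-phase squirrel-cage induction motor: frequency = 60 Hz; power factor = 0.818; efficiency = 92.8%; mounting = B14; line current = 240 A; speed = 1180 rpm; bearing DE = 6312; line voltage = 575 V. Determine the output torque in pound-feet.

P_in = √3·V·I·cosφ = 1.732 × 575 × 240 × 0.818 = 195515 W
P_out = η·P_in = 0.928 × 195515 = 181438 W
n = 1180 rpm
ω = 2π×1180/60 = 123.6 rad/s
τ = P_out/ω = 181438/123.6 = 1468 N·m
In lb·ft: 1468/1.356 = 1080 lb·ft

1080 lb·ft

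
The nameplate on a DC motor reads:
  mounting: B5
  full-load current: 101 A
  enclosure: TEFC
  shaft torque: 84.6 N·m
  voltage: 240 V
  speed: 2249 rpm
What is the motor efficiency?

82.2 %

ω = 2π × 2249/60 = 235.5 rad/s; P_out = τω = 84.6 × 235.5 = 19923 W
P_in = V·I = 240 × 101 = 24240 W
η = P_out / P_in = 19923 / 24240 = 0.822 = 82.2%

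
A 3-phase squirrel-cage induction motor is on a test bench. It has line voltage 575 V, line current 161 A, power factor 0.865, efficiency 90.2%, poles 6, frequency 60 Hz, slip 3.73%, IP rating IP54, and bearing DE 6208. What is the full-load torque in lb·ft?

P_in = √3·V·I·cosφ = 1.732 × 575 × 161 × 0.865 = 138694 W
P_out = η·P_in = 0.902 × 138694 = 125102 W
n_s = 120×60/6 = 1200 rpm; n = 1200×(1−0.0373) = 1155 rpm
ω = 2π×1155/60 = 121 rad/s
τ = P_out/ω = 125102/121 = 1034 N·m
In lb·ft: 1034/1.356 = 763 lb·ft

763 lb·ft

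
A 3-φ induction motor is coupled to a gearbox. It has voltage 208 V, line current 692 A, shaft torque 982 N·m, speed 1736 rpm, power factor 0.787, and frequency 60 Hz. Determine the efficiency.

ω = 2π × 1736/60 = 181.8 rad/s; P_out = τω = 982 × 181.8 = 178528 W
P_in = √3·V_L·I_L·cosφ = 1.732 × 208 × 692 × 0.787 = 196197 W
η = P_out / P_in = 178528 / 196197 = 0.910 = 91.0%

91.0 %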